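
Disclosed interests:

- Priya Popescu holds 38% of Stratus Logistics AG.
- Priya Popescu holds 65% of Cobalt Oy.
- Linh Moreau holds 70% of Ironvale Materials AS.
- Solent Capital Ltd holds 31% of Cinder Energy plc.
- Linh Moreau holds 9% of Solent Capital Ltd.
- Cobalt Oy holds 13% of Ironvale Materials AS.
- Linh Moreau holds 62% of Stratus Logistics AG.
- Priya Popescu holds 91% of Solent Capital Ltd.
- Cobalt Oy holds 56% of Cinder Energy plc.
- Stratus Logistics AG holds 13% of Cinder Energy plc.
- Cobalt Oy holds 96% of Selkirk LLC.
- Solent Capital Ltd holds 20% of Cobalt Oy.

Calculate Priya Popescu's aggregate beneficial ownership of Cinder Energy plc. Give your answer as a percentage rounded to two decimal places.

Priya reaches Cinder along 4 paths.
Via Solent: 91% × 31% = 28.21%.
Via Cobalt: 65% × 56% = 36.4%.
Via Solent → Cobalt: 91% × 20% × 56% = 10.192%.
Via Stratus: 38% × 13% = 4.94%.
Total: 28.21% + 36.4% + 10.192% + 4.94% = 79.742%.
Rounded: 79.74%.

79.74%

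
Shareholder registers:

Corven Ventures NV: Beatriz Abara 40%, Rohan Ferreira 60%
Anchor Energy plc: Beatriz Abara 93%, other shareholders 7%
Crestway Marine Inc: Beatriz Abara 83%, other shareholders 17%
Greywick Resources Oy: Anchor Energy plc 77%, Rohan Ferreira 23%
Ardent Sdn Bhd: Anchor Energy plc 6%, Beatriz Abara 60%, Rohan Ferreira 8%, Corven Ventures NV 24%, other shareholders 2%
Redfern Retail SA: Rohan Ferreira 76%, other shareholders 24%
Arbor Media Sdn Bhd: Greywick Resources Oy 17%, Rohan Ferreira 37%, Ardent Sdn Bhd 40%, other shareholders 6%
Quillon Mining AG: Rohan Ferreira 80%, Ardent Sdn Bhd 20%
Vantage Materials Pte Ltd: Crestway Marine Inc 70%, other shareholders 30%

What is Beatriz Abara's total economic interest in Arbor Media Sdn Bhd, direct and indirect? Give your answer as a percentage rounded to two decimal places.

Beatriz reaches Arbor along 4 paths.
Via Anchor → Greywick: 93% × 77% × 17% = 12.1737%.
Via Anchor → Ardent: 93% × 6% × 40% = 2.232%.
Via Ardent: 60% × 40% = 24%.
Via Corven → Ardent: 40% × 24% × 40% = 3.84%.
Total: 12.1737% + 2.232% + 24% + 3.84% = 42.2457%.
Rounded: 42.25%.

42.25%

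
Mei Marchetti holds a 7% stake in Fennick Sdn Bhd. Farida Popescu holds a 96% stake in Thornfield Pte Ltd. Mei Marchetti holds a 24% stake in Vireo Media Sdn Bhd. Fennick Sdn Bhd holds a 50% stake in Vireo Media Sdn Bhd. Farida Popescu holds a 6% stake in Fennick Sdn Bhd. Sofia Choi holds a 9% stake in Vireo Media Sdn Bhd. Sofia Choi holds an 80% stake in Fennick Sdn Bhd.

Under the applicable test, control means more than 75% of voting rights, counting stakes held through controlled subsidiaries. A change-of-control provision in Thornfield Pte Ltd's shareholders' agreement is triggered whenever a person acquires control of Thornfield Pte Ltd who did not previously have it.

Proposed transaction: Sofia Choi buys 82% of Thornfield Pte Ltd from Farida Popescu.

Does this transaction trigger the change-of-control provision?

Yes

The purchase adds only to Sofia's holdings (Farida's stake shrinks), so Sofia is the only person who could newly come to control Thornfield.
Sofia holds 80% of Fennick, so Sofia controls Fennick.
Neither Sofia nor any entity Sofia controls holds any voting interest in Thornfield.
So before the transaction, Sofia does not control Thornfield.
After the purchase, Sofia holds 82% of Thornfield directly, and Farida's stake falls to 14%.
Sofia holds 82% of Thornfield, so Sofia controls Thornfield.
Sofia did not control Thornfield before and does after, so the clause is triggered.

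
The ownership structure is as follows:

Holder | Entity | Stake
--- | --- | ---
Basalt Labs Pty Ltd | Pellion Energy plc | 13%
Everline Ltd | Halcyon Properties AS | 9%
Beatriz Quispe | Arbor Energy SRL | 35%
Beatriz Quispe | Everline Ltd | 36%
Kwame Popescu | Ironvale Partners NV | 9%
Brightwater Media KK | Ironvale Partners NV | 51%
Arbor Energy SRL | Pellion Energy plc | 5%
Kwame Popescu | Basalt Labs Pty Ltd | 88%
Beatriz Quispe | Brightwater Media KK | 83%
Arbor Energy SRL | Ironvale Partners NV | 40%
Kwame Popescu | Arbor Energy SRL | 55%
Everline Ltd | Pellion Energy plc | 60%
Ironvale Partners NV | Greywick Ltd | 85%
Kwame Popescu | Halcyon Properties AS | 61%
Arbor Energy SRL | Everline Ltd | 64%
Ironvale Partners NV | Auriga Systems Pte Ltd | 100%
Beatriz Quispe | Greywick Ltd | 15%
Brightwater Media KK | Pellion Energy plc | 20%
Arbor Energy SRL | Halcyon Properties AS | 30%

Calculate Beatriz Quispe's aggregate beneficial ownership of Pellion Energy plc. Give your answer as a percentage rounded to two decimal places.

Beatriz reaches Pellion along 4 paths.
Via Arbor → Everline: 35% × 64% × 60% = 13.44%.
Via Everline: 36% × 60% = 21.6%.
Via Brightwater: 83% × 20% = 16.6%.
Via Arbor: 35% × 5% = 1.75%.
Total: 13.44% + 21.6% + 16.6% + 1.75% = 53.39%.

53.39%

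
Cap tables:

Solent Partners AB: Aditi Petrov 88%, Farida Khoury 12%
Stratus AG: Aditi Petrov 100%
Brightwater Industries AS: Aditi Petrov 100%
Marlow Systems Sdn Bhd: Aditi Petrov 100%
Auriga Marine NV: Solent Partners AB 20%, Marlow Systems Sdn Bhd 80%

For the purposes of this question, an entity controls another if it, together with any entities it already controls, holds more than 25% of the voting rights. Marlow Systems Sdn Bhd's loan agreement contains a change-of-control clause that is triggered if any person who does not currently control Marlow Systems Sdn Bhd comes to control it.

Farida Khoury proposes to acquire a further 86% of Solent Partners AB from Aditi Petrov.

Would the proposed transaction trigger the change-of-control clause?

No

The purchase adds only to Farida's holdings (Aditi's stake shrinks), so Farida is the only person who could newly come to control Marlow.
Farida's largest direct stake is 12% in Solent, which does not meet the threshold, so Farida controls no company.
Neither Farida nor any entity Farida controls holds any voting interest in Marlow.
So before the transaction, Farida does not control Marlow.
After the purchase, Farida's direct stake in Solent rises to 12% + 86% = 98%, and Aditi's stake falls to 2%.
Farida holds 98% of Solent, so Farida controls Solent.
After the transaction, neither Farida nor any entity Farida controls holds a voting interest in Marlow, so Farida still does not control it.
No new person acquires control, so the clause is not triggered.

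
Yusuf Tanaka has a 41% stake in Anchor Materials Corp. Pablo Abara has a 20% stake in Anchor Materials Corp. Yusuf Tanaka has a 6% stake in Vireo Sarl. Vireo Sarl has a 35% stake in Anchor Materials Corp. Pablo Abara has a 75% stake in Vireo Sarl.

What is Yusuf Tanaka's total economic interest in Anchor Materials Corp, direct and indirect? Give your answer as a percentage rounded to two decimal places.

43.10%

Yusuf reaches Anchor along 2 paths.
Via Vireo: 6% × 35% = 2.1%.
Direct stake: 41% = 41%.
Total: 2.1% + 41% = 43.1%.
Rounded: 43.10%.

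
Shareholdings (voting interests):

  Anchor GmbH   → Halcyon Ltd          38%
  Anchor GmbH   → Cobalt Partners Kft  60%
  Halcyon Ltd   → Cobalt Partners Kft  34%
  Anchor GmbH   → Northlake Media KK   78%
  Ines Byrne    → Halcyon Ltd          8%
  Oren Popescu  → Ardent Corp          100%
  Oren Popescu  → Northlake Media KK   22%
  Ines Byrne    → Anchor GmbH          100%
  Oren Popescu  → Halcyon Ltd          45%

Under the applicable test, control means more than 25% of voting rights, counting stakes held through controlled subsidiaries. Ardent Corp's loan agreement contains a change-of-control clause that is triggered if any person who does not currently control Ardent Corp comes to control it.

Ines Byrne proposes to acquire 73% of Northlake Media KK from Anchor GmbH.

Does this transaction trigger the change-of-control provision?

No

The purchase adds only to Ines's holdings (Anchor's stake shrinks), so Ines is the only person who could newly come to control Ardent.
Ines holds 100% of Anchor, so Ines controls Anchor.
Anchor and Ines together hold 38% + 8% = 46% of Halcyon, so Ines controls Halcyon.
Anchor holds 78% of Northlake, so Ines controls Northlake.
Halcyon and Anchor together hold 34% + 60% = 94% of Cobalt, so Ines controls Cobalt.
Neither Ines nor any entity Ines controls holds any voting interest in Ardent.
So before the transaction, Ines does not control Ardent.
After the purchase, Ines holds 73% of Northlake directly, and Anchor's stake falls to 5%.
Anchor and Ines together hold 5% + 73% = 78% of Northlake, so Ines controls Northlake.
After the transaction, neither Ines nor any entity Ines controls holds a voting interest in Ardent, so Ines still does not control it.
No new person acquires control, so the clause is not triggered.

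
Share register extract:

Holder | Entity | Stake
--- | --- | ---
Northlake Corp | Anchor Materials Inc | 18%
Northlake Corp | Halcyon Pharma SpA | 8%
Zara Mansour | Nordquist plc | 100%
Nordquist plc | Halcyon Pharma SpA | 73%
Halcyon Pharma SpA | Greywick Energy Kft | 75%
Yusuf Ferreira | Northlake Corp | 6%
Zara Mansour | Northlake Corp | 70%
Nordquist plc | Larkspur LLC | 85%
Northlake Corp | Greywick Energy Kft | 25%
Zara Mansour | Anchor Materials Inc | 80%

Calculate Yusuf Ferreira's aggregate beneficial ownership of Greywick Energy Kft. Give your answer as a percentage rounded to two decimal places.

Yusuf reaches Greywick along 2 paths.
Via Northlake: 6% × 25% = 1.5%.
Via Northlake → Halcyon: 6% × 8% × 75% = 0.36%.
Total: 1.5% + 0.36% = 1.86%.

1.86%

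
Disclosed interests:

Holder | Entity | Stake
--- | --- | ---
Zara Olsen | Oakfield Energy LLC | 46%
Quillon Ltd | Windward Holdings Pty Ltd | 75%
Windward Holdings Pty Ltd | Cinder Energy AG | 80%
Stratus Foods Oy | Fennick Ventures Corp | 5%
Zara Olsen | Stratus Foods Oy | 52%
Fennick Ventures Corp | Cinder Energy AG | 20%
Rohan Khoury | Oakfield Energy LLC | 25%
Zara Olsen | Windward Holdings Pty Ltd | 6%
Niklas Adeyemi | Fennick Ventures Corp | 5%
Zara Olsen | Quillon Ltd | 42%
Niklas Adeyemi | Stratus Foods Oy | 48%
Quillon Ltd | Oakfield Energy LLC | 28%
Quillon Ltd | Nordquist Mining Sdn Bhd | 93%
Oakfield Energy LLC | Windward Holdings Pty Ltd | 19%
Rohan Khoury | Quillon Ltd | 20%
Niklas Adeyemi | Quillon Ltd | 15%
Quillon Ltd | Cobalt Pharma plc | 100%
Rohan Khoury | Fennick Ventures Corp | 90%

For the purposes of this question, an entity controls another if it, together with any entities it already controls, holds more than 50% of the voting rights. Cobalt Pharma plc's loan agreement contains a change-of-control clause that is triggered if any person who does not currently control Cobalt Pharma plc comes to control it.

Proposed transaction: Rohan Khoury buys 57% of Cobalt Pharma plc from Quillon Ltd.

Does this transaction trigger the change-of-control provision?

Yes

The purchase adds only to Rohan's holdings (Quillon's stake shrinks), so Rohan is the only person who could newly come to control Cobalt.
Rohan holds 90% of Fennick, so Rohan controls Fennick.
Neither Rohan nor any entity Rohan controls holds any voting interest in Cobalt.
So before the transaction, Rohan does not control Cobalt.
After the purchase, Rohan holds 57% of Cobalt directly, and Quillon's stake falls to 43%.
Rohan holds 57% of Cobalt, so Rohan controls Cobalt.
Rohan did not control Cobalt before and does after, so the clause is triggered.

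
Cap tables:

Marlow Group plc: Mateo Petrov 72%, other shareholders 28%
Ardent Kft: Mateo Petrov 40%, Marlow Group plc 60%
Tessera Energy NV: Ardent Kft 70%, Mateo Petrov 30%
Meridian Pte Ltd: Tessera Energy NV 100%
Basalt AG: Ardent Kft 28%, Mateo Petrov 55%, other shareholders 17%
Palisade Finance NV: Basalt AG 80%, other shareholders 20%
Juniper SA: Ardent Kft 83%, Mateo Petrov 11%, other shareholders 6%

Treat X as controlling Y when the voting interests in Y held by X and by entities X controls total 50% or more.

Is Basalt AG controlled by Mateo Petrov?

Yes

Mateo holds 72% of Marlow, so Mateo controls Marlow.
Mateo and Marlow together hold 40% + 60% = 100% of Ardent, so Mateo controls Ardent.
Ardent and Mateo together hold 28% + 55% = 83% of Basalt, so Mateo controls Basalt.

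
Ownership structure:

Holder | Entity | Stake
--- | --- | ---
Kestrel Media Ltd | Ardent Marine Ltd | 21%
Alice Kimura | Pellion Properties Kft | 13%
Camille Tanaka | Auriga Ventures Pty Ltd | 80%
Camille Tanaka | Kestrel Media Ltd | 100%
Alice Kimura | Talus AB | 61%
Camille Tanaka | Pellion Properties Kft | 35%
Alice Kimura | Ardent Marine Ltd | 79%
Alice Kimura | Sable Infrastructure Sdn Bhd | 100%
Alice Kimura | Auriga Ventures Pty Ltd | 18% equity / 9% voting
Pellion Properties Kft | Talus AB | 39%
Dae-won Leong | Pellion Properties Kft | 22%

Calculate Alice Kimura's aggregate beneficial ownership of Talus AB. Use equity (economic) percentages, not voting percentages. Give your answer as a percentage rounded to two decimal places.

Alice reaches Talus along 2 paths.
Via Pellion: 13% × 39% = 5.07%.
Direct stake: 61% = 61%.
Total: 5.07% + 61% = 66.07%.

66.07%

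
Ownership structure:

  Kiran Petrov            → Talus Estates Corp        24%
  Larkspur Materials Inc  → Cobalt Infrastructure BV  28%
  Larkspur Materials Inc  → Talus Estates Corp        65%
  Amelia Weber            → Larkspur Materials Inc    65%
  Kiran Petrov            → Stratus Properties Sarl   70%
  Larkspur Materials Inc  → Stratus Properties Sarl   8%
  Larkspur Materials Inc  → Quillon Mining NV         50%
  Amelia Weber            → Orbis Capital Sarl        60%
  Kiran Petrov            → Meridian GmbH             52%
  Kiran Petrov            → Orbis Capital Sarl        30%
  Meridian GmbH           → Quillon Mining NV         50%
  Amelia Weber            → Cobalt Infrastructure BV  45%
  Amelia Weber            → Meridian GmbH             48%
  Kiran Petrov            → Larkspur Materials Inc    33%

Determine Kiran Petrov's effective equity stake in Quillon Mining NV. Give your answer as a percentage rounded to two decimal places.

Kiran reaches Quillon along 2 paths.
Via Meridian: 52% × 50% = 26%.
Via Larkspur: 33% × 50% = 16.5%.
Total: 26% + 16.5% = 42.5%.
Rounded: 42.50%.

42.50%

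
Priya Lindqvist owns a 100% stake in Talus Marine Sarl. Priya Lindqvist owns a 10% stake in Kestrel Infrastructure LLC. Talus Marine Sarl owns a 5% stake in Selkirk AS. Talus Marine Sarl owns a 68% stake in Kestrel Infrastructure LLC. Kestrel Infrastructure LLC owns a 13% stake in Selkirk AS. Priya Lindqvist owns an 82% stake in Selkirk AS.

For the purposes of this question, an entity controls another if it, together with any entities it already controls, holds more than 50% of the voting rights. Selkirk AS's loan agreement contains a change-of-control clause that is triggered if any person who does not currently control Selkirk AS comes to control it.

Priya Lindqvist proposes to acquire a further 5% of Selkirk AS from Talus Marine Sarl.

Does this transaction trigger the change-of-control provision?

No

The purchase adds only to Priya's holdings (Talus's stake shrinks), so Priya is the only person who could newly come to control Selkirk.
Priya holds 100% of Talus, so Priya controls Talus.
Priya and Talus together hold 10% + 68% = 78% of Kestrel, so Priya controls Kestrel.
Kestrel and Talus and Priya together hold 13% + 5% + 82% = 100% of Selkirk, so Priya controls Selkirk.
So Priya already controls Selkirk before the transaction.
After the purchase, Priya's direct stake in Selkirk rises to 82% + 5% = 87%, and Talus's stake falls to 0%.
Priya controlled Selkirk already, so this is not a new person acquiring control; every other person's position is unchanged or reduced.
No new person acquires control, so the clause is not triggered.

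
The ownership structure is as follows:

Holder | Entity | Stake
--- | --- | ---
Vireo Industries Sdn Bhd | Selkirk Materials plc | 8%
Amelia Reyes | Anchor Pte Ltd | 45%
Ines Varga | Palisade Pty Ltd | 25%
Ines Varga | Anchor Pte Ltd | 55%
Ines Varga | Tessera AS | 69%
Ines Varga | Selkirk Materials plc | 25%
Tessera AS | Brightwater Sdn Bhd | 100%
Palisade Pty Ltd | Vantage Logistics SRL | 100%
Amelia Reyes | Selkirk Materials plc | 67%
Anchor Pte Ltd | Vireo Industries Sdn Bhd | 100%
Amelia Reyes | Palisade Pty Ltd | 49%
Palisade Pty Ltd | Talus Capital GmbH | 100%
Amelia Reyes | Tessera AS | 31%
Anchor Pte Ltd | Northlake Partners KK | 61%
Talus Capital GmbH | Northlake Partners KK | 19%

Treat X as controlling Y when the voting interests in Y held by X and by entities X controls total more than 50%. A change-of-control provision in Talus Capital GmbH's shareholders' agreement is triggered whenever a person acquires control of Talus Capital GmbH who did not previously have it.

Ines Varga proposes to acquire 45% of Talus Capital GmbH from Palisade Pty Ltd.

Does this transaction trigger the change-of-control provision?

The purchase adds only to Ines's holdings (Palisade's stake shrinks), so Ines is the only person who could newly come to control Talus.
Ines holds 69% of Tessera, so Ines controls Tessera.
Ines holds 55% of Anchor, so Ines controls Anchor.
Tessera holds 100% of Brightwater, so Ines controls Brightwater.
Anchor holds 100% of Vireo, so Ines controls Vireo.
Anchor holds 61% of Northlake, so Ines controls Northlake.
Neither Ines nor any entity Ines controls holds any voting interest in Talus.
So before the transaction, Ines does not control Talus.
After the purchase, Ines holds 45% of Talus directly, and Palisade's stake falls to 55%.
After the transaction, Ines's side holds 45% of Talus, not > 50%, so Ines still does not control Talus.
No new person acquires control, so the clause is not triggered.

No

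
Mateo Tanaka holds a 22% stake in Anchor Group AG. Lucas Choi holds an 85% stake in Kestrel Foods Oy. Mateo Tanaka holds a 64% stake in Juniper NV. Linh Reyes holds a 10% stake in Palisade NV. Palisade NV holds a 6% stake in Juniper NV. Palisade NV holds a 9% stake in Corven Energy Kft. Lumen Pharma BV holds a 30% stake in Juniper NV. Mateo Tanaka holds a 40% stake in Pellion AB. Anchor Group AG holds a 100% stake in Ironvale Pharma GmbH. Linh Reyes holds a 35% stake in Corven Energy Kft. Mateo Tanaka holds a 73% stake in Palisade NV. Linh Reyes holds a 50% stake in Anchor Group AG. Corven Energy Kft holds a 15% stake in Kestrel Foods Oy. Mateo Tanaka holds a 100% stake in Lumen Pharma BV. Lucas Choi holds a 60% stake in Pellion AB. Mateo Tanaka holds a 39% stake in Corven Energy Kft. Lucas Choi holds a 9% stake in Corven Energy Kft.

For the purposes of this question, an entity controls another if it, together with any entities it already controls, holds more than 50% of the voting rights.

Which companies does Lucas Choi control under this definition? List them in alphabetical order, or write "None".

Kestrel Foods Oy, Pellion AB

Lucas holds 60% of Pellion, so Lucas controls Pellion.
Lucas holds 85% of Kestrel, so Lucas controls Kestrel.
No other company's threshold is met.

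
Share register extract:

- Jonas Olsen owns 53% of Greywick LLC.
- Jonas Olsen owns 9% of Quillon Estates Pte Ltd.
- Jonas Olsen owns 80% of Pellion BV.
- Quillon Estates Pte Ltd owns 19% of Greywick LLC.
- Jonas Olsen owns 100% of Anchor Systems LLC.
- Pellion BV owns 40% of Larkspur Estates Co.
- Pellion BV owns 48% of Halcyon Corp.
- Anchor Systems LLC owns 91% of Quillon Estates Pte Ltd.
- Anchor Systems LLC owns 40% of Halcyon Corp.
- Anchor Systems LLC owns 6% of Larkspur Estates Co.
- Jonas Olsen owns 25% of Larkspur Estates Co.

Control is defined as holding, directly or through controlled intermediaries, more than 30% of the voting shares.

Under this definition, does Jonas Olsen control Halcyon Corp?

Yes

Jonas holds 100% of Anchor, so Jonas controls Anchor.
Jonas holds 80% of Pellion, so Jonas controls Pellion.
Anchor and Pellion together hold 40% + 48% = 88% of Halcyon, so Jonas controls Halcyon.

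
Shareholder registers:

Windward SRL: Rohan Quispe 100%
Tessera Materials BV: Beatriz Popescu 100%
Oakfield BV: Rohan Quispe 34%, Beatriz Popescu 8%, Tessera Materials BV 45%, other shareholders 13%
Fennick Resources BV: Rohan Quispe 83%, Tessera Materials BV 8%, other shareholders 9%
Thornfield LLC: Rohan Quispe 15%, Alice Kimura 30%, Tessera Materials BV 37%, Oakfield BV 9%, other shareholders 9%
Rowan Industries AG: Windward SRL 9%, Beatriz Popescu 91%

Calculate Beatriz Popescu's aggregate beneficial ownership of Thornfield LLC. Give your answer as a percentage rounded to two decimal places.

41.77%

Beatriz reaches Thornfield along 3 paths.
Via Tessera: 100% × 37% = 37%.
Via Oakfield: 8% × 9% = 0.72%.
Via Tessera → Oakfield: 100% × 45% × 9% = 4.05%.
Total: 37% + 0.72% + 4.05% = 41.77%.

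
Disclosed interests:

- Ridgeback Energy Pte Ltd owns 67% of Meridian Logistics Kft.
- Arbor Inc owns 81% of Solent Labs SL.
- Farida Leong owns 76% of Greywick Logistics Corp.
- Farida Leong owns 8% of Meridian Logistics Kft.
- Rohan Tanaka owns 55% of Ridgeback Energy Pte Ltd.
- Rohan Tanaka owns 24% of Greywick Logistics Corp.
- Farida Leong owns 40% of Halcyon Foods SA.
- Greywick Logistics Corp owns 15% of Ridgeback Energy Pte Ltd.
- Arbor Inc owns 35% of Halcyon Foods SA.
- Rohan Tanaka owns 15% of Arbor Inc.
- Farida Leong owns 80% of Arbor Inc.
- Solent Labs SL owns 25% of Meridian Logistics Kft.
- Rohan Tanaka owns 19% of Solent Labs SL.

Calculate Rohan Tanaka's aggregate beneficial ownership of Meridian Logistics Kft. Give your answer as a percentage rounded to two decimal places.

47.05%

Rohan reaches Meridian along 4 paths.
Via Arbor → Solent: 15% × 81% × 25% = 3.0375%.
Via Solent: 19% × 25% = 4.75%.
Via Ridgeback: 55% × 67% = 36.85%.
Via Greywick → Ridgeback: 24% × 15% × 67% = 2.412%.
Total: 3.0375% + 4.75% + 36.85% + 2.412% = 47.0495%.
Rounded: 47.05%.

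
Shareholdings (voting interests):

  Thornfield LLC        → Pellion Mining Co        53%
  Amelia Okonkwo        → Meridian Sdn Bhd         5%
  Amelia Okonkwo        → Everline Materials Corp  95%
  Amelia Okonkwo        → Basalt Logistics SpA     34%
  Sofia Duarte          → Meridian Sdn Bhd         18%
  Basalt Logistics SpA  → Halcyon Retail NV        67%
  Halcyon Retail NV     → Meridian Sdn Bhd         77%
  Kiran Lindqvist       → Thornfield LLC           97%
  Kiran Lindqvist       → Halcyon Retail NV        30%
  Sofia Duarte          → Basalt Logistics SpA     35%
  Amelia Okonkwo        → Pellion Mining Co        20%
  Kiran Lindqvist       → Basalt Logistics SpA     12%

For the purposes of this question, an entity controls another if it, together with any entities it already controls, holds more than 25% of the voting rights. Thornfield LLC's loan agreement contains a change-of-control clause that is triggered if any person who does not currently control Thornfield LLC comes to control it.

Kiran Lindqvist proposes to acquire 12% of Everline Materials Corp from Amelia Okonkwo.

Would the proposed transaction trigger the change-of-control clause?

The purchase adds only to Kiran's holdings (Amelia's stake shrinks), so Kiran is the only person who could newly come to control Thornfield.
Kiran holds 97% of Thornfield, so Kiran controls Thornfield.
So Kiran already controls Thornfield before the transaction.
After the purchase, Kiran holds 12% of Everline directly, and Amelia's stake falls to 83%.
Kiran controlled Thornfield already, so this is not a new person acquiring control; every other person's position is unchanged or reduced.
No new person acquires control, so the clause is not triggered.

No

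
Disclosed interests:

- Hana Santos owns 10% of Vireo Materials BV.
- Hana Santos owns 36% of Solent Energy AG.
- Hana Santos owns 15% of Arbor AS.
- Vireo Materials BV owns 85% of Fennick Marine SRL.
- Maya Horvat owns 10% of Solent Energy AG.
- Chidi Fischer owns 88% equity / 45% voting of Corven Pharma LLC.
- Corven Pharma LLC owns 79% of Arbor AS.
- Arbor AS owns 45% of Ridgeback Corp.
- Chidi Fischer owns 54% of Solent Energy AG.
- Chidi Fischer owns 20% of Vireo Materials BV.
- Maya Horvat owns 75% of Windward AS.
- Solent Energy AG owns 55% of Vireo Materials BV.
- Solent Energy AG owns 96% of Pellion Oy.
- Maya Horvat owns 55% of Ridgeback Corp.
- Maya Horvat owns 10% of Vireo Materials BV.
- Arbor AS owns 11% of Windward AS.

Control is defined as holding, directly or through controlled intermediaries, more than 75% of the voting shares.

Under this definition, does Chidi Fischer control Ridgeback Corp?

No

Chidi's largest direct stake is 54% in Solent, which does not meet the threshold, so Chidi controls no company.
Neither Chidi nor any entity Chidi controls holds any voting interest in Ridgeback.
So Chidi does not control Ridgeback.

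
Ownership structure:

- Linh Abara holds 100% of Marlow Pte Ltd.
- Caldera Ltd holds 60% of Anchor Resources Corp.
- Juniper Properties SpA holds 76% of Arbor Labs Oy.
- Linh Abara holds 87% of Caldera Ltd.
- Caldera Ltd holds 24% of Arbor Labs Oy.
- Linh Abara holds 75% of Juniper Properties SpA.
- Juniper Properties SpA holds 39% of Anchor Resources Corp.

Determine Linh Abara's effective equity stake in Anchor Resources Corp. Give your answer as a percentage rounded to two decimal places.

81.45%

Linh reaches Anchor along 2 paths.
Via Caldera: 87% × 60% = 52.2%.
Via Juniper: 75% × 39% = 29.25%.
Total: 52.2% + 29.25% = 81.45%.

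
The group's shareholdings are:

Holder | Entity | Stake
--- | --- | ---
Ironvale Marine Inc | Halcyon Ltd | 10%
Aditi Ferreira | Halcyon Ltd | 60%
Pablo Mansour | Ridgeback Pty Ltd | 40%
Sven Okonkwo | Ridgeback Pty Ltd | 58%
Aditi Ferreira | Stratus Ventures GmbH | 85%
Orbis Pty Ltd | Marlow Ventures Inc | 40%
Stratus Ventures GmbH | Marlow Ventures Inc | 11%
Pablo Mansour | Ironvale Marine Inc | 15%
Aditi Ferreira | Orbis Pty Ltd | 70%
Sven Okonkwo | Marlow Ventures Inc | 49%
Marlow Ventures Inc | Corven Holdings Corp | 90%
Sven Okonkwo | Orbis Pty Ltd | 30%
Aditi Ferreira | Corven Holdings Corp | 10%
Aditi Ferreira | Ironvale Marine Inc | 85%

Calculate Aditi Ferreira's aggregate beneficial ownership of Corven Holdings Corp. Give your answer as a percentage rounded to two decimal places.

Aditi reaches Corven along 3 paths.
Direct stake: 10% = 10%.
Via Orbis → Marlow: 70% × 40% × 90% = 25.2%.
Via Stratus → Marlow: 85% × 11% × 90% = 8.415%.
Total: 10% + 25.2% + 8.415% = 43.615%.
Rounded: 43.62%.

43.62%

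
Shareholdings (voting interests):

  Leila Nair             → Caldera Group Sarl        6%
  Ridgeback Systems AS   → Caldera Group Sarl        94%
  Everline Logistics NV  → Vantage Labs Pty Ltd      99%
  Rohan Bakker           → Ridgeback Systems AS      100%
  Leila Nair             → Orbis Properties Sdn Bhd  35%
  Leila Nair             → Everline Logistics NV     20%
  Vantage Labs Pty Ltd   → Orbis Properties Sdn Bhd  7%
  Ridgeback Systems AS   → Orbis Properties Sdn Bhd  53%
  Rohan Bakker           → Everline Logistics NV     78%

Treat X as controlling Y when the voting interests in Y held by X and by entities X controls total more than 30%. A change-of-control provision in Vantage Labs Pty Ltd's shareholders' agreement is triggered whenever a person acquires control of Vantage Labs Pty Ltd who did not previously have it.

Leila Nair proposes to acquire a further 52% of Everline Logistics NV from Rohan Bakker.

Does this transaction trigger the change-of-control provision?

The purchase adds only to Leila's holdings (Rohan's stake shrinks), so Leila is the only person who could newly come to control Vantage.
Leila holds 35% of Orbis, so Leila controls Orbis.
Neither Leila nor any entity Leila controls holds any voting interest in Vantage.
So before the transaction, Leila does not control Vantage.
After the purchase, Leila's direct stake in Everline rises to 20% + 52% = 72%, and Rohan's stake falls to 26%.
Leila holds 72% of Everline, so Leila controls Everline.
Everline holds 99% of Vantage, so Leila controls Vantage.
Leila did not control Vantage before and does after, so the clause is triggered.

Yes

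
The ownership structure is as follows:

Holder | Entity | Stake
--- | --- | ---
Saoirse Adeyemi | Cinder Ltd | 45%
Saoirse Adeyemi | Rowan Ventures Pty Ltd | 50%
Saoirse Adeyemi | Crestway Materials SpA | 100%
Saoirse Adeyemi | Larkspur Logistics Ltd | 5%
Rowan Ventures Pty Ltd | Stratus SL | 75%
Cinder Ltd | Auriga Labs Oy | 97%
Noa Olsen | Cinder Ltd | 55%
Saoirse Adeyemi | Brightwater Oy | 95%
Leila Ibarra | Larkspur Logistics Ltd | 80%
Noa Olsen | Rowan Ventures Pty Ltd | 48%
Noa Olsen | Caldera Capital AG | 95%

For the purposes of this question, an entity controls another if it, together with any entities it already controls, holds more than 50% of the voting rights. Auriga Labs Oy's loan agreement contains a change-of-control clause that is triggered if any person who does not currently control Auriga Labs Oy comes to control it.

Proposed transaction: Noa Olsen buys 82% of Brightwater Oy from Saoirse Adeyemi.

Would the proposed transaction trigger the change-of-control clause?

No

The purchase adds only to Noa's holdings (Saoirse's stake shrinks), so Noa is the only person who could newly come to control Auriga.
Noa holds 55% of Cinder, so Noa controls Cinder.
Cinder holds 97% of Auriga, so Noa controls Auriga.
So Noa already controls Auriga before the transaction.
After the purchase, Noa holds 82% of Brightwater directly, and Saoirse's stake falls to 13%.
Noa controlled Auriga already, so this is not a new person acquiring control; every other person's position is unchanged or reduced.
No new person acquires control, so the clause is not triggered.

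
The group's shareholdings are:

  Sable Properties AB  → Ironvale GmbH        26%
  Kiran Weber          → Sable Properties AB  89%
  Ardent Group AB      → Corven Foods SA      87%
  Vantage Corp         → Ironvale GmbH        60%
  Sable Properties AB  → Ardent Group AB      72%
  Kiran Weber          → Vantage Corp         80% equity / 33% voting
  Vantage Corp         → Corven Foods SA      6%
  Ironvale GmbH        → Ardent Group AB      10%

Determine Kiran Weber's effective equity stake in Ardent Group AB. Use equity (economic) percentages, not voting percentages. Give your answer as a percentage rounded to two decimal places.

71.19%

Kiran reaches Ardent along 3 paths.
Via Sable → Ironvale: 89% × 26% × 10% = 2.314%.
Via Vantage → Ironvale: 80% × 60% × 10% = 4.8%.
Via Sable: 89% × 72% = 64.08%.
Total: 2.314% + 4.8% + 64.08% = 71.194%.
Rounded: 71.19%.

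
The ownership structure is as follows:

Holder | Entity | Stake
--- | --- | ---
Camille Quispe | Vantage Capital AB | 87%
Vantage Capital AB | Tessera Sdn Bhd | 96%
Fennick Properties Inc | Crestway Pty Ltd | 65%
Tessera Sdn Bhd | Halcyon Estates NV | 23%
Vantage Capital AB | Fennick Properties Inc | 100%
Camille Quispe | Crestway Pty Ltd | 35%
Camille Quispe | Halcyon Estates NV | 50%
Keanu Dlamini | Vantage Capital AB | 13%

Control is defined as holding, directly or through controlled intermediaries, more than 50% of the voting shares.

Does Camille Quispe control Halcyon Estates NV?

Yes

Camille holds 87% of Vantage, so Camille controls Vantage.
Vantage holds 96% of Tessera, so Camille controls Tessera.
Tessera and Camille together hold 23% + 50% = 73% of Halcyon, so Camille controls Halcyon.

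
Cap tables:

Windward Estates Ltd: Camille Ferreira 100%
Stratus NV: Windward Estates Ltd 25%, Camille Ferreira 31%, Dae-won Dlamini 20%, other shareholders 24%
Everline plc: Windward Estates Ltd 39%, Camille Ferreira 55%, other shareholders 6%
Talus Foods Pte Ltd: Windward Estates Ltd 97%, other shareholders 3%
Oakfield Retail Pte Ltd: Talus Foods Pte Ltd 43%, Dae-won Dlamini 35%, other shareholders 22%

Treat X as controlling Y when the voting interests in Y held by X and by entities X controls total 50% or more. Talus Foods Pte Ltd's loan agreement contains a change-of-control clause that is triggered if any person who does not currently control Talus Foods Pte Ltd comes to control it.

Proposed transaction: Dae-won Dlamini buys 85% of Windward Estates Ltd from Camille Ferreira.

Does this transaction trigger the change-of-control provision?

The purchase adds only to Dae-won's holdings (Camille's stake shrinks), so Dae-won is the only person who could newly come to control Talus.
Dae-won's largest direct stake is 35% in Oakfield, which does not meet the threshold, so Dae-won controls no company.
Neither Dae-won nor any entity Dae-won controls holds any voting interest in Talus.
So before the transaction, Dae-won does not control Talus.
After the purchase, Dae-won holds 85% of Windward directly, and Camille's stake falls to 15%.
Dae-won holds 85% of Windward, so Dae-won controls Windward.
Windward holds 97% of Talus, so Dae-won controls Talus.
Dae-won did not control Talus before and does after, so the clause is triggered.

Yes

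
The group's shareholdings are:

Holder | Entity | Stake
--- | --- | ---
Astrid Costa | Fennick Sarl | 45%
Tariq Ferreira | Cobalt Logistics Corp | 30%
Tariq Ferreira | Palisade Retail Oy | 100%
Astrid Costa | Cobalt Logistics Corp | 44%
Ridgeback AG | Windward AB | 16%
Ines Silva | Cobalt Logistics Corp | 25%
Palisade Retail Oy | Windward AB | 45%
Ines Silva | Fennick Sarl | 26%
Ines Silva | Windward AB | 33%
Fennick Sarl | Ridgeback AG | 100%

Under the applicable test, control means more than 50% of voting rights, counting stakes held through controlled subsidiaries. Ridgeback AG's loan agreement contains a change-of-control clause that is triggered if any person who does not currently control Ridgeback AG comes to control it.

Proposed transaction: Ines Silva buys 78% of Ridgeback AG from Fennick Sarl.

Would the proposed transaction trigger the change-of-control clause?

Yes

The purchase adds only to Ines's holdings (Fennick's stake shrinks), so Ines is the only person who could newly come to control Ridgeback.
Ines's largest direct stake is 33% in Windward, which does not meet the threshold, so Ines controls no company.
Neither Ines nor any entity Ines controls holds any voting interest in Ridgeback.
So before the transaction, Ines does not control Ridgeback.
After the purchase, Ines holds 78% of Ridgeback directly, and Fennick's stake falls to 22%.
Ines holds 78% of Ridgeback, so Ines controls Ridgeback.
Ines did not control Ridgeback before and does after, so the clause is triggered.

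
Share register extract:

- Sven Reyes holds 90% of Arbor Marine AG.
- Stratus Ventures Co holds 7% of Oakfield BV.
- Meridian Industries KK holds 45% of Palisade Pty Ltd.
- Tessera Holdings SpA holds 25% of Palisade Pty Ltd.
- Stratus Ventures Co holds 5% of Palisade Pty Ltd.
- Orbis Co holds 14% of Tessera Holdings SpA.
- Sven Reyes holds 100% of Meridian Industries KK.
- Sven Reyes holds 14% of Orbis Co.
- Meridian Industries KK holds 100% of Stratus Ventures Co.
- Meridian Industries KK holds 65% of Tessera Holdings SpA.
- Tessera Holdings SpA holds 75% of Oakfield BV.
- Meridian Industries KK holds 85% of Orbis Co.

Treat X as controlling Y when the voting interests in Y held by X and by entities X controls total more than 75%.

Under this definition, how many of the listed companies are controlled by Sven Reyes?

6

Sven holds 90% of Arbor, so Sven controls Arbor.
Sven holds 100% of Meridian, so Sven controls Meridian.
Meridian and Sven together hold 85% + 14% = 99% of Orbis, so Sven controls Orbis.
Orbis and Meridian together hold 14% + 65% = 79% of Tessera, so Sven controls Tessera.
Meridian holds 100% of Stratus, so Sven controls Stratus.
Stratus and Tessera together hold 7% + 75% = 82% of Oakfield, so Sven controls Oakfield.
No other company's threshold is met.
Sven controls 6 companies.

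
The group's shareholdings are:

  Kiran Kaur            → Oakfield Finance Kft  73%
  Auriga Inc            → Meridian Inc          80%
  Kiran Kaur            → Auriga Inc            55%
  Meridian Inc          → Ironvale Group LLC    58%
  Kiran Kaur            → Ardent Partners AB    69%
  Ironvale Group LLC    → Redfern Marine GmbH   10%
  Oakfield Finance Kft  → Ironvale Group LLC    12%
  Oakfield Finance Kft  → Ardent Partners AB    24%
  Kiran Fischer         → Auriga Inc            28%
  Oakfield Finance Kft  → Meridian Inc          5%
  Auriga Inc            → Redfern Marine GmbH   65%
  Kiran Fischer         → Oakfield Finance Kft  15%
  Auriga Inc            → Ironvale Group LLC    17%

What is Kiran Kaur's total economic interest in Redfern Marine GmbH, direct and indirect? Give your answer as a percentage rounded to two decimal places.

Kiran Kaur reaches Redfern along 5 paths.
Via Auriga → Ironvale: 55% × 17% × 10% = 0.935%.
Via Oakfield → Ironvale: 73% × 12% × 10% = 0.876%.
Via Auriga → Meridian → Ironvale: 55% × 80% × 58% × 10% = 2.552%.
Via Oakfield → Meridian → Ironvale: 73% × 5% × 58% × 10% = 0.2117%.
Via Auriga: 55% × 65% = 35.75%.
Total: 0.935% + 0.876% + 2.552% + 0.2117% + 35.75% = 40.3247%.
Rounded: 40.32%.

40.32%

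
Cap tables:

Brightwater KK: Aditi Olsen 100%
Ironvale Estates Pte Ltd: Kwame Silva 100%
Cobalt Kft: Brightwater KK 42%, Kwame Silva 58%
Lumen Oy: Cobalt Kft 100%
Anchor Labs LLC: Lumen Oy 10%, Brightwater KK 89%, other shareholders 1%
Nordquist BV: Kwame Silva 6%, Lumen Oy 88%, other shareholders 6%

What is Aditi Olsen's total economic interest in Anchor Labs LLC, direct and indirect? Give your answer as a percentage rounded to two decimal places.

Aditi reaches Anchor along 2 paths.
Via Brightwater → Cobalt → Lumen: 100% × 42% × 100% × 10% = 4.2%.
Via Brightwater: 100% × 89% = 89%.
Total: 4.2% + 89% = 93.2%.
Rounded: 93.20%.

93.20%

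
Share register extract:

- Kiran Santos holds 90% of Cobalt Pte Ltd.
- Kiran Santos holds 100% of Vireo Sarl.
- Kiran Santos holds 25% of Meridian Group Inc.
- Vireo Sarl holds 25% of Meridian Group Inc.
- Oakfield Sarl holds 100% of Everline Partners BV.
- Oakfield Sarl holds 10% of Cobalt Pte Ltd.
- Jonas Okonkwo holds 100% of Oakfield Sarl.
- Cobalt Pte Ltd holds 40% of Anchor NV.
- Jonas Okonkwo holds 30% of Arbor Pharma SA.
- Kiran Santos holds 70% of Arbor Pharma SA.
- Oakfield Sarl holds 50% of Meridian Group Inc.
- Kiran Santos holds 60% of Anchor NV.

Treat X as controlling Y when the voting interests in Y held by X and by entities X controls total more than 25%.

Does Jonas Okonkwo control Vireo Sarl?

Jonas holds 100% of Oakfield, so Jonas controls Oakfield.
Jonas holds 30% of Arbor, so Jonas controls Arbor.
Oakfield holds 50% of Meridian, so Jonas controls Meridian.
Oakfield holds 100% of Everline, so Jonas controls Everline.
Neither Jonas nor any entity Jonas controls holds any voting interest in Vireo.
So Jonas does not control Vireo.

No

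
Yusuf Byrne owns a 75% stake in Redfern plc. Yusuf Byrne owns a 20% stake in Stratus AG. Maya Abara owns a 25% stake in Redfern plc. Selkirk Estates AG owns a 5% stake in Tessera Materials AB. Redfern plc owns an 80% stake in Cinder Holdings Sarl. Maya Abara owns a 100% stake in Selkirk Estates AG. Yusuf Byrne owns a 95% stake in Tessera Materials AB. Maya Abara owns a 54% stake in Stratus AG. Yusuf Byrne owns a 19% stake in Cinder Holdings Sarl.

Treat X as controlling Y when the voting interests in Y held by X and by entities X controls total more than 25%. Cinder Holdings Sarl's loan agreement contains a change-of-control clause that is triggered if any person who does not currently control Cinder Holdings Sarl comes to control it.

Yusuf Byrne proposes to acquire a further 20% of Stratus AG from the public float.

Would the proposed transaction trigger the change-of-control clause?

No

The purchase changes only Yusuf's holdings, so Yusuf is the only person who could newly come to control Cinder.
Yusuf holds 75% of Redfern, so Yusuf controls Redfern.
Redfern and Yusuf together hold 80% + 19% = 99% of Cinder, so Yusuf controls Cinder.
So Yusuf already controls Cinder before the transaction.
After the purchase, Yusuf's direct stake in Stratus rises to 20% + 20% = 40%.
Yusuf controlled Cinder already, so this is not a new person acquiring control; every other person's position is unchanged or reduced.
No new person acquires control, so the clause is not triggered.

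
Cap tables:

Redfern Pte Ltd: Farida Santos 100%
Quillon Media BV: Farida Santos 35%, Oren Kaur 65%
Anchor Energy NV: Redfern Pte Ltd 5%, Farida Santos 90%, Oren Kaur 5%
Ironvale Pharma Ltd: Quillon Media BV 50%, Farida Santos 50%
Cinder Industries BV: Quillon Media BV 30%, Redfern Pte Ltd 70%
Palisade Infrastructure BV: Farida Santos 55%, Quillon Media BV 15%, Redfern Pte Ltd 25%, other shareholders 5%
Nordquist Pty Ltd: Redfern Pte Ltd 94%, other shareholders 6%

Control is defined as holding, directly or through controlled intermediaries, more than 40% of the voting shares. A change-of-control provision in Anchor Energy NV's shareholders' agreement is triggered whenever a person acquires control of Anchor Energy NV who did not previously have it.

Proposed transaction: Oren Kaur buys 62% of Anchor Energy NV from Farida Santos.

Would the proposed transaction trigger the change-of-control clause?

Yes

The purchase adds only to Oren's holdings (Farida's stake shrinks), so Oren is the only person who could newly come to control Anchor.
Oren holds 65% of Quillon, so Oren controls Quillon.
Quillon holds 50% of Ironvale, so Oren controls Ironvale.
In Anchor, Oren's side holds only 5%, not > 40%.
So before the transaction, Oren does not control Anchor.
After the purchase, Oren's direct stake in Anchor rises to 5% + 62% = 67%, and Farida's stake falls to 28%.
Oren holds 67% of Anchor, so Oren controls Anchor.
Oren did not control Anchor before and does after, so the clause is triggered.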